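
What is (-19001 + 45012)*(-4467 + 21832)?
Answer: 451681015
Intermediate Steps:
(-19001 + 45012)*(-4467 + 21832) = 26011*17365 = 451681015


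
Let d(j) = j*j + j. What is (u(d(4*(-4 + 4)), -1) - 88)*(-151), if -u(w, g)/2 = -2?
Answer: 12684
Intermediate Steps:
d(j) = j + j² (d(j) = j² + j = j + j²)
u(w, g) = 4 (u(w, g) = -2*(-2) = 4)
(u(d(4*(-4 + 4)), -1) - 88)*(-151) = (4 - 88)*(-151) = -84*(-151) = 12684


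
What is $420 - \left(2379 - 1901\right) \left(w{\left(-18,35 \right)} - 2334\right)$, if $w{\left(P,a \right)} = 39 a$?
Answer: $463602$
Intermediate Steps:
$420 - \left(2379 - 1901\right) \left(w{\left(-18,35 \right)} - 2334\right) = 420 - \left(2379 - 1901\right) \left(39 \cdot 35 - 2334\right) = 420 - 478 \left(1365 - 2334\right) = 420 - 478 \left(-969\right) = 420 - -463182 = 420 + 463182 = 463602$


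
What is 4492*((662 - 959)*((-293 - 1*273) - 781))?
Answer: 1797065028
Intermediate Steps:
4492*((662 - 959)*((-293 - 1*273) - 781)) = 4492*(-297*((-293 - 273) - 781)) = 4492*(-297*(-566 - 781)) = 4492*(-297*(-1347)) = 4492*400059 = 1797065028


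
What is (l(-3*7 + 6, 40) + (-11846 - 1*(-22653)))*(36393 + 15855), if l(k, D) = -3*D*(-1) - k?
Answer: 571697616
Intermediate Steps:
l(k, D) = -k + 3*D (l(k, D) = 3*D - k = -k + 3*D)
(l(-3*7 + 6, 40) + (-11846 - 1*(-22653)))*(36393 + 15855) = ((-(-3*7 + 6) + 3*40) + (-11846 - 1*(-22653)))*(36393 + 15855) = ((-(-21 + 6) + 120) + (-11846 + 22653))*52248 = ((-1*(-15) + 120) + 10807)*52248 = ((15 + 120) + 10807)*52248 = (135 + 10807)*52248 = 10942*52248 = 571697616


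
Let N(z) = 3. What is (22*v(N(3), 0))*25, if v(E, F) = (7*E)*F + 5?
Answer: 2750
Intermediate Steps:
v(E, F) = 5 + 7*E*F (v(E, F) = 7*E*F + 5 = 5 + 7*E*F)
(22*v(N(3), 0))*25 = (22*(5 + 7*3*0))*25 = (22*(5 + 0))*25 = (22*5)*25 = 110*25 = 2750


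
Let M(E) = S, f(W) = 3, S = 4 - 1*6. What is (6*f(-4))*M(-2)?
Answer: -36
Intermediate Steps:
S = -2 (S = 4 - 6 = -2)
M(E) = -2
(6*f(-4))*M(-2) = (6*3)*(-2) = 18*(-2) = -36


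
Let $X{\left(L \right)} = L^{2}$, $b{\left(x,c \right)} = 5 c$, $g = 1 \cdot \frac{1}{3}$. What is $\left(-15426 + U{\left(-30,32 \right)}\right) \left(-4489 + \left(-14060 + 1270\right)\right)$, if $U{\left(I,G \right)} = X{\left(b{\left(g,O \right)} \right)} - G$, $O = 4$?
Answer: $260187182$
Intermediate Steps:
$g = \frac{1}{3}$ ($g = 1 \cdot \frac{1}{3} = \frac{1}{3} \approx 0.33333$)
$U{\left(I,G \right)} = 400 - G$ ($U{\left(I,G \right)} = \left(5 \cdot 4\right)^{2} - G = 20^{2} - G = 400 - G$)
$\left(-15426 + U{\left(-30,32 \right)}\right) \left(-4489 + \left(-14060 + 1270\right)\right) = \left(-15426 + \left(400 - 32\right)\right) \left(-4489 + \left(-14060 + 1270\right)\right) = \left(-15426 + \left(400 - 32\right)\right) \left(-4489 - 12790\right) = \left(-15426 + 368\right) \left(-17279\right) = \left(-15058\right) \left(-17279\right) = 260187182$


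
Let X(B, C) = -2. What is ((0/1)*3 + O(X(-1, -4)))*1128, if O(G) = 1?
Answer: 1128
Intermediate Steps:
((0/1)*3 + O(X(-1, -4)))*1128 = ((0/1)*3 + 1)*1128 = ((0*1)*3 + 1)*1128 = (0*3 + 1)*1128 = (0 + 1)*1128 = 1*1128 = 1128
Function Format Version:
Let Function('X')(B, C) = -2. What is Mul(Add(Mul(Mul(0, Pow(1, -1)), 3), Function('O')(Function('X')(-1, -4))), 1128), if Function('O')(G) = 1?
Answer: 1128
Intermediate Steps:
Mul(Add(Mul(Mul(0, Pow(1, -1)), 3), Function('O')(Function('X')(-1, -4))), 1128) = Mul(Add(Mul(Mul(0, Pow(1, -1)), 3), 1), 1128) = Mul(Add(Mul(Mul(0, 1), 3), 1), 1128) = Mul(Add(Mul(0, 3), 1), 1128) = Mul(Add(0, 1), 1128) = Mul(1, 1128) = 1128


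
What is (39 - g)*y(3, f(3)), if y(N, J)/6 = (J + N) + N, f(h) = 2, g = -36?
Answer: 3600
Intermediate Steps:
y(N, J) = 6*J + 12*N (y(N, J) = 6*((J + N) + N) = 6*(J + 2*N) = 6*J + 12*N)
(39 - g)*y(3, f(3)) = (39 - 1*(-36))*(6*2 + 12*3) = (39 + 36)*(12 + 36) = 75*48 = 3600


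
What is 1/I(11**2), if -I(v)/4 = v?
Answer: -1/484 ≈ -0.0020661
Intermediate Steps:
I(v) = -4*v
1/I(11**2) = 1/(-4*11**2) = 1/(-4*121) = 1/(-484) = -1/484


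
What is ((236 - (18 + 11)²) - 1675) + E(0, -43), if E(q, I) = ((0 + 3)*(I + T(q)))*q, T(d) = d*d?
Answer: -2280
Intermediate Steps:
T(d) = d²
E(q, I) = q*(3*I + 3*q²) (E(q, I) = ((0 + 3)*(I + q²))*q = (3*(I + q²))*q = (3*I + 3*q²)*q = q*(3*I + 3*q²))
((236 - (18 + 11)²) - 1675) + E(0, -43) = ((236 - (18 + 11)²) - 1675) + 3*0*(-43 + 0²) = ((236 - 1*29²) - 1675) + 3*0*(-43 + 0) = ((236 - 1*841) - 1675) + 3*0*(-43) = ((236 - 841) - 1675) + 0 = (-605 - 1675) + 0 = -2280 + 0 = -2280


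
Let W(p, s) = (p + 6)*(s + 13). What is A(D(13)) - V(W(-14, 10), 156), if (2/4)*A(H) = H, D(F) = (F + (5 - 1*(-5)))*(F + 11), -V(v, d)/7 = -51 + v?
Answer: -541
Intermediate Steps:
W(p, s) = (6 + p)*(13 + s)
V(v, d) = 357 - 7*v (V(v, d) = -7*(-51 + v) = 357 - 7*v)
D(F) = (10 + F)*(11 + F) (D(F) = (F + (5 + 5))*(11 + F) = (F + 10)*(11 + F) = (10 + F)*(11 + F))
A(H) = 2*H
A(D(13)) - V(W(-14, 10), 156) = 2*(110 + 13² + 21*13) - (357 - 7*(78 + 6*10 + 13*(-14) - 14*10)) = 2*(110 + 169 + 273) - (357 - 7*(78 + 60 - 182 - 140)) = 2*552 - (357 - 7*(-184)) = 1104 - (357 + 1288) = 1104 - 1*1645 = 1104 - 1645 = -541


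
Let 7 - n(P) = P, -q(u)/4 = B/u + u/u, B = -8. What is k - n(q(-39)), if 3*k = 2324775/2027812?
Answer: -904599257/79084668 ≈ -11.438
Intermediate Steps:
q(u) = -4 + 32/u (q(u) = -4*(-8/u + u/u) = -4*(-8/u + 1) = -4*(1 - 8/u) = -4 + 32/u)
n(P) = 7 - P
k = 774925/2027812 (k = (2324775/2027812)/3 = (2324775*(1/2027812))/3 = (1/3)*(2324775/2027812) = 774925/2027812 ≈ 0.38215)
k - n(q(-39)) = 774925/2027812 - (7 - (-4 + 32/(-39))) = 774925/2027812 - (7 - (-4 + 32*(-1/39))) = 774925/2027812 - (7 - (-4 - 32/39)) = 774925/2027812 - (7 - 1*(-188/39)) = 774925/2027812 - (7 + 188/39) = 774925/2027812 - 1*461/39 = 774925/2027812 - 461/39 = -904599257/79084668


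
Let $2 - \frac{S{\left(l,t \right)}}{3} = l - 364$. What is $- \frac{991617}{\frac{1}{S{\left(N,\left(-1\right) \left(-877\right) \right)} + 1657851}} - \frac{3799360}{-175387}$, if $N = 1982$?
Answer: $- \frac{287484877724079977}{175387} \approx -1.6391 \cdot 10^{12}$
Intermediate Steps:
$S{\left(l,t \right)} = 1098 - 3 l$ ($S{\left(l,t \right)} = 6 - 3 \left(l - 364\right) = 6 - 3 \left(-364 + l\right) = 6 - \left(-1092 + 3 l\right) = 1098 - 3 l$)
$- \frac{991617}{\frac{1}{S{\left(N,\left(-1\right) \left(-877\right) \right)} + 1657851}} - \frac{3799360}{-175387} = - \frac{991617}{\frac{1}{\left(1098 - 5946\right) + 1657851}} - \frac{3799360}{-175387} = - \frac{991617}{\frac{1}{\left(1098 - 5946\right) + 1657851}} - - \frac{3799360}{175387} = - \frac{991617}{\frac{1}{-4848 + 1657851}} + \frac{3799360}{175387} = - \frac{991617}{\frac{1}{1653003}} + \frac{3799360}{175387} = - 991617 \frac{1}{\frac{1}{1653003}} + \frac{3799360}{175387} = \left(-991617\right) 1653003 + \frac{3799360}{175387} = -1639145875851 + \frac{3799360}{175387} = - \frac{287484877724079977}{175387}$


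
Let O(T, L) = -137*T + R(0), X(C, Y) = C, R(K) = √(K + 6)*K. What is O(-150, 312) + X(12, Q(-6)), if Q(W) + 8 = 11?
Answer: 20562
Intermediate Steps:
R(K) = K*√(6 + K) (R(K) = √(6 + K)*K = K*√(6 + K))
Q(W) = 3 (Q(W) = -8 + 11 = 3)
O(T, L) = -137*T (O(T, L) = -137*T + 0*√(6 + 0) = -137*T + 0*√6 = -137*T + 0 = -137*T)
O(-150, 312) + X(12, Q(-6)) = -137*(-150) + 12 = 20550 + 12 = 20562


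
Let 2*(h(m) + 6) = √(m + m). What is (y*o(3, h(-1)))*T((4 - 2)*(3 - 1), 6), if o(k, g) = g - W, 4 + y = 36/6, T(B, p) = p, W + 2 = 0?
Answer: -48 + 6*I*√2 ≈ -48.0 + 8.4853*I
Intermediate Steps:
W = -2 (W = -2 + 0 = -2)
h(m) = -6 + √2*√m/2 (h(m) = -6 + √(m + m)/2 = -6 + √(2*m)/2 = -6 + (√2*√m)/2 = -6 + √2*√m/2)
y = 2 (y = -4 + 36/6 = -4 + 36*(⅙) = -4 + 6 = 2)
o(k, g) = 2 + g (o(k, g) = g - 1*(-2) = g + 2 = 2 + g)
(y*o(3, h(-1)))*T((4 - 2)*(3 - 1), 6) = (2*(2 + (-6 + √2*√(-1)/2)))*6 = (2*(2 + (-6 + √2*I/2)))*6 = (2*(2 + (-6 + I*√2/2)))*6 = (2*(-4 + I*√2/2))*6 = (-8 + I*√2)*6 = -48 + 6*I*√2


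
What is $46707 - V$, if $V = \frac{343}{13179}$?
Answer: $\frac{615551210}{13179} \approx 46707.0$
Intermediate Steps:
$V = \frac{343}{13179}$ ($V = 343 \cdot \frac{1}{13179} = \frac{343}{13179} \approx 0.026026$)
$46707 - V = 46707 - \frac{343}{13179} = \frac{615551210}{13179}$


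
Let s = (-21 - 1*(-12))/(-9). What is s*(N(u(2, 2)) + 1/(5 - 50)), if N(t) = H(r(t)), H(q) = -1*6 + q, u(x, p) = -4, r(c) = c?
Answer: -451/45 ≈ -10.022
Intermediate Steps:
H(q) = -6 + q
N(t) = -6 + t
s = 1 (s = (-21 + 12)*(-⅑) = -9*(-⅑) = 1)
s*(N(u(2, 2)) + 1/(5 - 50)) = 1*((-6 - 4) + 1/(5 - 50)) = 1*(-10 + 1/(-45)) = 1*(-10 - 1/45) = 1*(-451/45) = -451/45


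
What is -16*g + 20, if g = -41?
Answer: 676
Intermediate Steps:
-16*g + 20 = -16*(-41) + 20 = 656 + 20 = 676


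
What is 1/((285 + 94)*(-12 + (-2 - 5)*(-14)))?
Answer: 1/32594 ≈ 3.0681e-5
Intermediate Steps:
1/((285 + 94)*(-12 + (-2 - 5)*(-14))) = 1/(379*(-12 - 7*(-14))) = 1/(379*(-12 + 98)) = (1/379)/86 = (1/379)*(1/86) = 1/32594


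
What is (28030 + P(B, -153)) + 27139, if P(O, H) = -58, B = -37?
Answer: 55111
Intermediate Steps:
(28030 + P(B, -153)) + 27139 = (28030 - 58) + 27139 = 27972 + 27139 = 55111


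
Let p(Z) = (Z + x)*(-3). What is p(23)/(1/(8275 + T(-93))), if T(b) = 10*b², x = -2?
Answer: -5970195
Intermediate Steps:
p(Z) = 6 - 3*Z (p(Z) = (Z - 2)*(-3) = (-2 + Z)*(-3) = 6 - 3*Z)
p(23)/(1/(8275 + T(-93))) = (6 - 3*23)/(1/(8275 + 10*(-93)²)) = (6 - 69)/(1/(8275 + 10*8649)) = -63/(1/(8275 + 86490)) = -63/(1/94765) = -63/1/94765 = -63*94765 = -5970195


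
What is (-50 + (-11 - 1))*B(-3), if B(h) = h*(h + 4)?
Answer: 186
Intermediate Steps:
B(h) = h*(4 + h)
(-50 + (-11 - 1))*B(-3) = (-50 + (-11 - 1))*(-3*(4 - 3)) = (-50 - 12)*(-3*1) = -62*(-3) = 186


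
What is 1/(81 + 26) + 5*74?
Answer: 39591/107 ≈ 370.01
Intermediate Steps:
1/(81 + 26) + 5*74 = 1/107 + 370 = 39591/107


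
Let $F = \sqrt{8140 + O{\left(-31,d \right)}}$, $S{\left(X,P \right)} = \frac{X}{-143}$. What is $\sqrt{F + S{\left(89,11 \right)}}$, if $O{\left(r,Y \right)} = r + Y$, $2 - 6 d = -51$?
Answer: $\frac{\sqrt{-458172 + 122694 \sqrt{292242}}}{858} \approx 9.4592$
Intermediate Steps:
$d = \frac{53}{6}$ ($d = \frac{1}{3} - - \frac{17}{2} = \frac{1}{3} + \frac{17}{2} = \frac{53}{6} \approx 8.8333$)
$S{\left(X,P \right)} = - \frac{X}{143}$ ($S{\left(X,P \right)} = X \left(- \frac{1}{143}\right) = - \frac{X}{143}$)
$O{\left(r,Y \right)} = Y + r$
$F = \frac{\sqrt{292242}}{6}$ ($F = \sqrt{8140 + \left(\frac{53}{6} - 31\right)} = \sqrt{8140 - \frac{133}{6}} = \sqrt{\frac{48707}{6}} = \frac{\sqrt{292242}}{6} \approx 90.099$)
$\sqrt{F + S{\left(89,11 \right)}} = \sqrt{\frac{\sqrt{292242}}{6} - \frac{89}{143}} = \sqrt{- \frac{89}{143} + \frac{\sqrt{292242}}{6}}$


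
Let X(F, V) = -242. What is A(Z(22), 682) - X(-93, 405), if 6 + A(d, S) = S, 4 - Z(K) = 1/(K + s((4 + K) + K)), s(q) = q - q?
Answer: 918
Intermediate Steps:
s(q) = 0
Z(K) = 4 - 1/K (Z(K) = 4 - 1/(K + 0) = 4 - 1/K)
A(d, S) = -6 + S
A(Z(22), 682) - X(-93, 405) = (-6 + 682) - 1*(-242) = 676 + 242 = 918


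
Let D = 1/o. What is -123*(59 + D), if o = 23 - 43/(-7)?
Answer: -493763/68 ≈ -7261.2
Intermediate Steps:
o = 204/7 (o = 23 - 43*(-1)/7 = 23 - 1*(-43/7) = 23 + 43/7 = 204/7 ≈ 29.143)
D = 7/204 (D = 1/(204/7) = 7/204 ≈ 0.034314)
-123*(59 + D) = -123*(59 + 7/204) = -123*12043/204 = -493763/68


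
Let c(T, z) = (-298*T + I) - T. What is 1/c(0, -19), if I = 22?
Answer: 1/22 ≈ 0.045455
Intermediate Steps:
c(T, z) = 22 - 299*T (c(T, z) = (-298*T + 22) - T = (22 - 298*T) - T = 22 - 299*T)
1/c(0, -19) = 1/(22 - 299*0) = 1/(22 + 0) = 1/22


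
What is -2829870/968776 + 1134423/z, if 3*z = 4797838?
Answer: -2570063123079/1162007576572 ≈ -2.2117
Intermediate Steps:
z = 4797838/3 (z = (⅓)*4797838 = 4797838/3 ≈ 1.5993e+6)
-2829870/968776 + 1134423/z = -2829870/968776 + 1134423/(4797838/3) = -2829870*1/968776 + 1134423*(3/4797838) = -1414935/484388 + 3403269/4797838 = -2570063123079/1162007576572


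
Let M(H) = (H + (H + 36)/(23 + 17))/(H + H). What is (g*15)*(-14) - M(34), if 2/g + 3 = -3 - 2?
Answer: 14137/272 ≈ 51.974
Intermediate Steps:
g = -1/4 (g = 2/(-3 + (-3 - 2)) = 2/(-3 - 5) = 2/(-8) = 2*(-1/8) = -1/4 ≈ -0.25000)
M(H) = (9/10 + 41*H/40)/(2*H) (M(H) = (H + (36 + H)/40)/((2*H)) = (H + (36 + H)*(1/40))*(1/(2*H)) = (H + (9/10 + H/40))*(1/(2*H)) = (9/10 + 41*H/40)*(1/(2*H)) = (9/10 + 41*H/40)/(2*H))
(g*15)*(-14) - M(34) = -1/4*15*(-14) - (36 + 41*34)/(80*34) = -15/4*(-14) - (36 + 1394)/(80*34) = 105/2 - 1430/(80*34) = 105/2 - 1*143/272 = 105/2 - 143/272 = 14137/272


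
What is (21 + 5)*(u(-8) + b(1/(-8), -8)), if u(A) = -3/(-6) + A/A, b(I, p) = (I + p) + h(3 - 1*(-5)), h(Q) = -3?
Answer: -1001/4 ≈ -250.25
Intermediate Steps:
b(I, p) = -3 + I + p (b(I, p) = (I + p) - 3 = -3 + I + p)
u(A) = 3/2 (u(A) = -3*(-1/6) + 1 = 1/2 + 1 = 3/2)
(21 + 5)*(u(-8) + b(1/(-8), -8)) = (21 + 5)*(3/2 + (-3 + 1/(-8) - 8)) = 26*(3/2 + (-3 + 1*(-1/8) - 8)) = 26*(3/2 + (-3 - 1/8 - 8)) = 26*(3/2 - 89/8) = 26*(-77/8) = -1001/4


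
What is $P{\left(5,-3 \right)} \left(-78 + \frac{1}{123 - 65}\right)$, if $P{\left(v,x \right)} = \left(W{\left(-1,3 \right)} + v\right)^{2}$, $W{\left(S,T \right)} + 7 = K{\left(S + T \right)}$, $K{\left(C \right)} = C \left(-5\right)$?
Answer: $- \frac{325656}{29} \approx -11230.0$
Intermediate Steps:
$K{\left(C \right)} = - 5 C$
$W{\left(S,T \right)} = -7 - 5 S - 5 T$ ($W{\left(S,T \right)} = -7 - 5 \left(S + T\right) = -7 - \left(5 S + 5 T\right) = -7 - 5 S - 5 T$)
$P{\left(v,x \right)} = \left(-17 + v\right)^{2}$ ($P{\left(v,x \right)} = \left(\left(-7 - -5 - 15\right) + v\right)^{2} = \left(\left(-7 + 5 - 15\right) + v\right)^{2} = \left(-17 + v\right)^{2}$)
$P{\left(5,-3 \right)} \left(-78 + \frac{1}{123 - 65}\right) = \left(17 - 5\right)^{2} \left(-78 + \frac{1}{123 - 65}\right) = \left(17 - 5\right)^{2} \left(-78 + \frac{1}{58}\right) = 12^{2} \left(-78 + \frac{1}{58}\right) = 144 \left(- \frac{4523}{58}\right) = - \frac{325656}{29}$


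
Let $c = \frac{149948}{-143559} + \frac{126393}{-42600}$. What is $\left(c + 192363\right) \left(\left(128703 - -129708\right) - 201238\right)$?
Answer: $\frac{22419309623692220783}{2038537800} \approx 1.0998 \cdot 10^{10}$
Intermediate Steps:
$c = - \frac{8177545829}{2038537800}$ ($c = 149948 \left(- \frac{1}{143559}\right) + 126393 \left(- \frac{1}{42600}\right) = - \frac{149948}{143559} - \frac{42131}{14200} = - \frac{8177545829}{2038537800} \approx -4.0115$)
$\left(c + 192363\right) \left(\left(128703 - -129708\right) - 201238\right) = \left(- \frac{8177545829}{2038537800} + 192363\right) \left(\left(128703 - -129708\right) - 201238\right) = \frac{392131069275571 \left(\left(128703 + 129708\right) - 201238\right)}{2038537800} = \frac{392131069275571 \left(258411 - 201238\right)}{2038537800} = \frac{392131069275571}{2038537800} \cdot 57173 = \frac{22419309623692220783}{2038537800}$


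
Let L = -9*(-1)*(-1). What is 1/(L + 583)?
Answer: 1/574 ≈ 0.0017422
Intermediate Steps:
L = -9 (L = 9*(-1) = -9)
1/(L + 583) = 1/(-9 + 583) = 1/574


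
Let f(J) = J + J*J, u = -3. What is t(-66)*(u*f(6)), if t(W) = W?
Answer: 8316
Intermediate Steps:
f(J) = J + J²
t(-66)*(u*f(6)) = -(-198)*6*(1 + 6) = -(-198)*6*7 = -(-198)*42 = -66*(-126) = 8316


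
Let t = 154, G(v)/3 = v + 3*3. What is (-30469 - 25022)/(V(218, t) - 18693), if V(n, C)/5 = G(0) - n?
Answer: 55491/19648 ≈ 2.8243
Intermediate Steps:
G(v) = 27 + 3*v (G(v) = 3*(v + 3*3) = 3*(v + 9) = 3*(9 + v) = 27 + 3*v)
V(n, C) = 135 - 5*n (V(n, C) = 5*((27 + 3*0) - n) = 5*((27 + 0) - n) = 5*(27 - n) = 135 - 5*n)
(-30469 - 25022)/(V(218, t) - 18693) = (-30469 - 25022)/((135 - 5*218) - 18693) = -55491/((135 - 1090) - 18693) = -55491/(-955 - 18693) = -55491/(-19648) = -55491*(-1/19648) = 55491/19648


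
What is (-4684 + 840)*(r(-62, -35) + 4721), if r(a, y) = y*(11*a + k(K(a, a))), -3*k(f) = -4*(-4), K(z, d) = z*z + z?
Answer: -331864052/3 ≈ -1.1062e+8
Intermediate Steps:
K(z, d) = z + z**2 (K(z, d) = z**2 + z = z + z**2)
k(f) = -16/3 (k(f) = -(-4)*(-4)/3 = -1/3*16 = -16/3)
r(a, y) = y*(-16/3 + 11*a) (r(a, y) = y*(11*a - 16/3) = y*(-16/3 + 11*a))
(-4684 + 840)*(r(-62, -35) + 4721) = (-4684 + 840)*((1/3)*(-35)*(-16 + 33*(-62)) + 4721) = -3844*((1/3)*(-35)*(-16 - 2046) + 4721) = -3844*((1/3)*(-35)*(-2062) + 4721) = -3844*(72170/3 + 4721) = -3844*86333/3 = -331864052/3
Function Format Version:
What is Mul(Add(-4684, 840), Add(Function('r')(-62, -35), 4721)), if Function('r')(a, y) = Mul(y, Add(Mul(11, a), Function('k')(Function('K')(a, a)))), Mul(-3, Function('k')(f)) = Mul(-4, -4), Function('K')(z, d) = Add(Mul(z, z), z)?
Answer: Rational(-331864052, 3) ≈ -1.1062e+8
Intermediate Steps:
Function('K')(z, d) = Add(z, Pow(z, 2)) (Function('K')(z, d) = Add(Pow(z, 2), z) = Add(z, Pow(z, 2)))
Function('k')(f) = Rational(-16, 3) (Function('k')(f) = Mul(Rational(-1, 3), Mul(-4, -4)) = Mul(Rational(-1, 3), 16) = Rational(-16, 3))
Function('r')(a, y) = Mul(y, Add(Rational(-16, 3), Mul(11, a))) (Function('r')(a, y) = Mul(y, Add(Mul(11, a), Rational(-16, 3))) = Mul(y, Add(Rational(-16, 3), Mul(11, a))))
Mul(Add(-4684, 840), Add(Function('r')(-62, -35), 4721)) = Mul(Add(-4684, 840), Add(Mul(Rational(1, 3), -35, Add(-16, Mul(33, -62))), 4721)) = Mul(-3844, Add(Mul(Rational(1, 3), -35, Add(-16, -2046)), 4721)) = Mul(-3844, Add(Mul(Rational(1, 3), -35, -2062), 4721)) = Mul(-3844, Add(Rational(72170, 3), 4721)) = Mul(-3844, Rational(86333, 3)) = Rational(-331864052, 3)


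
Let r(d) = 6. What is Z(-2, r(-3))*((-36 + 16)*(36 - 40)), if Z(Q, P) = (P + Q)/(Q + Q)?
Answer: -80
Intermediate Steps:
Z(Q, P) = (P + Q)/(2*Q) (Z(Q, P) = (P + Q)/((2*Q)) = (P + Q)*(1/(2*Q)) = (P + Q)/(2*Q))
Z(-2, r(-3))*((-36 + 16)*(36 - 40)) = ((½)*(6 - 2)/(-2))*((-36 + 16)*(36 - 40)) = ((½)*(-½)*4)*(-20*(-4)) = -1*80 = -80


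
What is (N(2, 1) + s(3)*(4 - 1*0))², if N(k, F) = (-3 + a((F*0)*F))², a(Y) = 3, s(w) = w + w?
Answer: 576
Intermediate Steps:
s(w) = 2*w
N(k, F) = 0 (N(k, F) = (-3 + 3)² = 0² = 0)
(N(2, 1) + s(3)*(4 - 1*0))² = (0 + (2*3)*(4 - 1*0))² = (0 + 6*(4 + 0))² = (0 + 6*4)² = (0 + 24)² = 24² = 576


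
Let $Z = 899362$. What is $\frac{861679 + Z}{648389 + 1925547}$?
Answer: $\frac{1761041}{2573936} \approx 0.68418$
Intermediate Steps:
$\frac{861679 + Z}{648389 + 1925547} = \frac{861679 + 899362}{648389 + 1925547} = \frac{1761041}{2573936}$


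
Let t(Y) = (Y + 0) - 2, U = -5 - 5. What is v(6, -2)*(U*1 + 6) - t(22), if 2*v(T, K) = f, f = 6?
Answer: -32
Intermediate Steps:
U = -10
v(T, K) = 3 (v(T, K) = (1/2)*6 = 3)
t(Y) = -2 + Y (t(Y) = Y - 2 = -2 + Y)
v(6, -2)*(U*1 + 6) - t(22) = 3*(-10*1 + 6) - (-2 + 22) = 3*(-10 + 6) - 1*20 = 3*(-4) - 20 = -12 - 20 = -32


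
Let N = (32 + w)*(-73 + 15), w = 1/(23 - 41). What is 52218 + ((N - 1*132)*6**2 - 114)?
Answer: -19348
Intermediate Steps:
w = -1/18 (w = 1/(-18) = -1/18 ≈ -0.055556)
N = -16675/9 (N = (32 - 1/18)*(-73 + 15) = (575/18)*(-58) = -16675/9 ≈ -1852.8)
52218 + ((N - 1*132)*6**2 - 114) = 52218 + ((-16675/9 - 1*132)*6**2 - 114) = 52218 + ((-16675/9 - 132)*36 - 114) = 52218 + (-17863/9*36 - 114) = 52218 + (-71452 - 114) = 52218 - 71566 = -19348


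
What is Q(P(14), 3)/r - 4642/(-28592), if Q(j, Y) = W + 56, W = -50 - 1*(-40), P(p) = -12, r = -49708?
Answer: 28678663/177656392 ≈ 0.16143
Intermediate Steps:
W = -10 (W = -50 + 40 = -10)
Q(j, Y) = 46 (Q(j, Y) = -10 + 56 = 46)
Q(P(14), 3)/r - 4642/(-28592) = 46/(-49708) - 4642/(-28592) = 46*(-1/49708) - 4642*(-1/28592) = -23/24854 + 2321/14296 = 28678663/177656392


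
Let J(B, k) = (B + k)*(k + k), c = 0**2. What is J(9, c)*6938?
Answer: 0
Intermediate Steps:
c = 0
J(B, k) = 2*k*(B + k) (J(B, k) = (B + k)*(2*k) = 2*k*(B + k))
J(9, c)*6938 = (2*0*(9 + 0))*6938 = (2*0*9)*6938 = 0*6938 = 0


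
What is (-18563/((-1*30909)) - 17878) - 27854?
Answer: -1413511825/30909 ≈ -45731.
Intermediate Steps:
(-18563/((-1*30909)) - 17878) - 27854 = (-18563/(-30909) - 17878) - 27854 = (-18563*(-1/30909) - 17878) - 27854 = (18563/30909 - 17878) - 27854 = -552572539/30909 - 27854 = -1413511825/30909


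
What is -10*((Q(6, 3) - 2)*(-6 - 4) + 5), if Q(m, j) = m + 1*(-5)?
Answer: -150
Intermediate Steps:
Q(m, j) = -5 + m (Q(m, j) = m - 5 = -5 + m)
-10*((Q(6, 3) - 2)*(-6 - 4) + 5) = -10*(((-5 + 6) - 2)*(-6 - 4) + 5) = -10*((1 - 2)*(-10) + 5) = -10*(-1*(-10) + 5) = -10*(10 + 5) = -10*15 = -150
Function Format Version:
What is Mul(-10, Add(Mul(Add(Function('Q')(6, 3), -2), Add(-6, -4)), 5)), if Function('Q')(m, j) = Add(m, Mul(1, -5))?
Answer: -150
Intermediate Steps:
Function('Q')(m, j) = Add(-5, m) (Function('Q')(m, j) = Add(m, -5) = Add(-5, m))
Mul(-10, Add(Mul(Add(Function('Q')(6, 3), -2), Add(-6, -4)), 5)) = Mul(-10, Add(Mul(Add(Add(-5, 6), -2), Add(-6, -4)), 5)) = Mul(-10, Add(Mul(Add(1, -2), -10), 5)) = Mul(-10, Add(Mul(-1, -10), 5)) = Mul(-10, Add(10, 5)) = Mul(-10, 15) = -150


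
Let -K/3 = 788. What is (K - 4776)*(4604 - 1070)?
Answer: -25232760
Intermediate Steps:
K = -2364 (K = -3*788 = -2364)
(K - 4776)*(4604 - 1070) = (-2364 - 4776)*(4604 - 1070) = -7140*3534 = -25232760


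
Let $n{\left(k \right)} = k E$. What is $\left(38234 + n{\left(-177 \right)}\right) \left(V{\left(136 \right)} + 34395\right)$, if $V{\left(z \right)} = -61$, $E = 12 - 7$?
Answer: $1282340566$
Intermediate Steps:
$E = 5$
$n{\left(k \right)} = 5 k$ ($n{\left(k \right)} = k 5 = 5 k$)
$\left(38234 + n{\left(-177 \right)}\right) \left(V{\left(136 \right)} + 34395\right) = \left(38234 + 5 \left(-177\right)\right) \left(-61 + 34395\right) = \left(38234 - 885\right) 34334 = 37349 \cdot 34334 = 1282340566$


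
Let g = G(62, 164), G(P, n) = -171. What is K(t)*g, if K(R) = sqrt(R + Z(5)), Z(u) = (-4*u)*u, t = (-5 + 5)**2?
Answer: -1710*I ≈ -1710.0*I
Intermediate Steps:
t = 0 (t = 0**2 = 0)
Z(u) = -4*u**2
g = -171
K(R) = sqrt(-100 + R) (K(R) = sqrt(R - 4*5**2) = sqrt(R - 4*25) = sqrt(R - 100) = sqrt(-100 + R))
K(t)*g = sqrt(-100 + 0)*(-171) = sqrt(-100)*(-171) = (10*I)*(-171) = -1710*I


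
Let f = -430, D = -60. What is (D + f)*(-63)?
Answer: 30870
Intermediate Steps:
(D + f)*(-63) = (-60 - 430)*(-63) = -490*(-63) = 30870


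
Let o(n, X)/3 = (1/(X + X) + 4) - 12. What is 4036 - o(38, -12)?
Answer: 32481/8 ≈ 4060.1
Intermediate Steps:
o(n, X) = -24 + 3/(2*X) (o(n, X) = 3*((1/(X + X) + 4) - 12) = 3*((1/(2*X) + 4) - 12) = 3*((4 + 1/(2*X)) - 12) = 3*(-8 + 1/(2*X)) = -24 + 3/(2*X))
4036 - o(38, -12) = 4036 - (-24 + (3/2)/(-12)) = 4036 - (-24 + (3/2)*(-1/12)) = 4036 - (-24 - 1/8) = 4036 - 1*(-193/8) = 4036 + 193/8 = 32481/8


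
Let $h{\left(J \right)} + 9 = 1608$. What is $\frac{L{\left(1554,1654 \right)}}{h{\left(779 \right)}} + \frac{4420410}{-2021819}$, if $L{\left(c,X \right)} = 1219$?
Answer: $- \frac{4603638229}{3232888581} \approx -1.424$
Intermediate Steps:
$h{\left(J \right)} = 1599$ ($h{\left(J \right)} = -9 + 1608 = 1599$)
$\frac{L{\left(1554,1654 \right)}}{h{\left(779 \right)}} + \frac{4420410}{-2021819} = \frac{1219}{1599} + \frac{4420410}{-2021819} = 1219 \cdot \frac{1}{1599} + 4420410 \left(- \frac{1}{2021819}\right) = \frac{1219}{1599} - \frac{4420410}{2021819} = - \frac{4603638229}{3232888581}$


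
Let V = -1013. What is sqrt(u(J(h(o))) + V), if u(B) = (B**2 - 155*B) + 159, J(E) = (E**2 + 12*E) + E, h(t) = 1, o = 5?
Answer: 2*I*sqrt(707) ≈ 53.179*I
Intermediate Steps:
J(E) = E**2 + 13*E
u(B) = 159 + B**2 - 155*B
sqrt(u(J(h(o))) + V) = sqrt((159 + (1*(13 + 1))**2 - 155*(13 + 1)) - 1013) = sqrt((159 + (1*14)**2 - 155*14) - 1013) = sqrt((159 + 14**2 - 155*14) - 1013) = sqrt((159 + 196 - 2170) - 1013) = sqrt(-1815 - 1013) = sqrt(-2828) = 2*I*sqrt(707)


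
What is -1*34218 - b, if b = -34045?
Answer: -173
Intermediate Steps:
-1*34218 - b = -1*34218 - 1*(-34045) = -34218 + 34045 = -173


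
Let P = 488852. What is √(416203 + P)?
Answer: √905055 ≈ 951.34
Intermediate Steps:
√(416203 + P) = √(416203 + 488852) = √905055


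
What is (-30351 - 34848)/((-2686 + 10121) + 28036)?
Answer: -65199/35471 ≈ -1.8381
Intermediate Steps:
(-30351 - 34848)/((-2686 + 10121) + 28036) = -65199/(7435 + 28036) = -65199/35471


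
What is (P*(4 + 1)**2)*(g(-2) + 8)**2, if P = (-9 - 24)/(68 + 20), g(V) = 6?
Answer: -3675/2 ≈ -1837.5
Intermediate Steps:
P = -3/8 (P = -33/88 = -33*1/88 = -3/8 ≈ -0.37500)
(P*(4 + 1)**2)*(g(-2) + 8)**2 = (-3*(4 + 1)**2/8)*(6 + 8)**2 = -3/8*5**2*14**2 = -3/8*25*196 = -75/8*196 = -3675/2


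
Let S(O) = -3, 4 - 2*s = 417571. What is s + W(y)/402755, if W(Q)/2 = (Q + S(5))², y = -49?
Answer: -168177186269/805510 ≈ -2.0878e+5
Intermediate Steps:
s = -417567/2 (s = 2 - ½*417571 = 2 - 417571/2 = -417567/2 ≈ -2.0878e+5)
W(Q) = 2*(-3 + Q)² (W(Q) = 2*(Q - 3)² = 2*(-3 + Q)²)
s + W(y)/402755 = -417567/2 + (2*(-3 - 49)²)/402755 = -417567/2 + (2*(-52)²)*(1/402755) = -417567/2 + (2*2704)*(1/402755) = -417567/2 + 5408*(1/402755) = -417567/2 + 5408/402755 = -168177186269/805510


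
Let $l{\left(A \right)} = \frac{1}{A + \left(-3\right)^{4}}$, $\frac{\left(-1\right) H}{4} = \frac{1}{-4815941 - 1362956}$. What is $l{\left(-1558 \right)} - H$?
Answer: $- \frac{6184805}{9126230869} \approx -0.0006777$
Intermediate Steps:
$H = \frac{4}{6178897}$ ($H = - \frac{4}{-4815941 - 1362956} = - \frac{4}{-6178897} = \left(-4\right) \left(- \frac{1}{6178897}\right) = \frac{4}{6178897} \approx 6.4736 \cdot 10^{-7}$)
$l{\left(A \right)} = \frac{1}{81 + A}$ ($l{\left(A \right)} = \frac{1}{A + 81} = \frac{1}{81 + A}$)
$l{\left(-1558 \right)} - H = \frac{1}{81 - 1558} - \frac{4}{6178897} = \frac{1}{-1477} - \frac{4}{6178897} = - \frac{1}{1477} - \frac{4}{6178897} = - \frac{6184805}{9126230869}$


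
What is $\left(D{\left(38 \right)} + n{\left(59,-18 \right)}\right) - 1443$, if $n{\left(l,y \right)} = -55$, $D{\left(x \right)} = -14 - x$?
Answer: $-1550$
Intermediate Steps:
$\left(D{\left(38 \right)} + n{\left(59,-18 \right)}\right) - 1443 = \left(\left(-14 - 38\right) - 55\right) - 1443 = \left(-52 - 55\right) - 1443 = -107 - 1443 = -1550$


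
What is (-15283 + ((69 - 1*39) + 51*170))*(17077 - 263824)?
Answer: 1624335501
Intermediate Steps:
(-15283 + ((69 - 1*39) + 51*170))*(17077 - 263824) = (-15283 + ((69 - 39) + 8670))*(-246747) = (-15283 + (30 + 8670))*(-246747) = (-15283 + 8700)*(-246747) = -6583*(-246747) = 1624335501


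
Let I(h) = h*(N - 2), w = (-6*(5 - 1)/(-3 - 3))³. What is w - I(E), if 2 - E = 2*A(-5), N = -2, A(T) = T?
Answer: 112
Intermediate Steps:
E = 12 (E = 2 - 2*(-5) = 2 - 1*(-10) = 2 + 10 = 12)
w = 64 (w = (-6/((-6/4)))³ = (-6/((-6*¼)))³ = (-6/(-3/2))³ = (-6*(-⅔))³ = 4³ = 64)
I(h) = -4*h (I(h) = h*(-2 - 2) = h*(-4) = -4*h)
w - I(E) = 64 - (-4)*12 = 64 - 1*(-48) = 64 + 48 = 112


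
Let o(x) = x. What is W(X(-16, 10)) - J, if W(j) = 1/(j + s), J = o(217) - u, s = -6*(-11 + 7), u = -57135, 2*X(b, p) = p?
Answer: -1663207/29 ≈ -57352.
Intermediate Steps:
X(b, p) = p/2
s = 24 (s = -6*(-4) = 24)
J = 57352 (J = 217 - 1*(-57135) = 217 + 57135 = 57352)
W(j) = 1/(24 + j) (W(j) = 1/(j + 24) = 1/(24 + j))
W(X(-16, 10)) - J = 1/(24 + (1/2)*10) - 1*57352 = 1/(24 + 5) - 57352 = 1/29 - 57352 = -1663207/29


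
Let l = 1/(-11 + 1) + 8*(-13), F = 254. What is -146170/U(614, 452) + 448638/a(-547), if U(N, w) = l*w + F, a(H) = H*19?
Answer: -48691886699/1215960214 ≈ -40.044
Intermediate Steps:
a(H) = 19*H
l = -1041/10 (l = 1/(-10) - 104 = -⅒ - 104 = -1041/10 ≈ -104.10)
U(N, w) = 254 - 1041*w/10 (U(N, w) = -1041*w/10 + 254 = 254 - 1041*w/10)
-146170/U(614, 452) + 448638/a(-547) = -146170/(254 - 1041/10*452) + 448638/((19*(-547))) = -146170/(254 - 235266/5) + 448638/(-10393) = -146170/(-233996/5) + 448638*(-1/10393) = -146170*(-5/233996) - 448638/10393 = 365425/116998 - 448638/10393 = -48691886699/1215960214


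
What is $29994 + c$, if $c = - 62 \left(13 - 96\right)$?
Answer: $35140$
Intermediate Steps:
$c = 5146$ ($c = \left(-62\right) \left(-83\right) = 5146$)
$29994 + c = 29994 + 5146 = 35140$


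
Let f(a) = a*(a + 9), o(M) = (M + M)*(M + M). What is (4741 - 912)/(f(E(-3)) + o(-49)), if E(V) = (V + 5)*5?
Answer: 3829/9794 ≈ 0.39095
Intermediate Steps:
E(V) = 25 + 5*V (E(V) = (5 + V)*5 = 25 + 5*V)
o(M) = 4*M² (o(M) = (2*M)*(2*M) = 4*M²)
f(a) = a*(9 + a)
(4741 - 912)/(f(E(-3)) + o(-49)) = (4741 - 912)/((25 + 5*(-3))*(9 + (25 + 5*(-3))) + 4*(-49)²) = 3829/((25 - 15)*(9 + (25 - 15)) + 4*2401) = 3829/(10*(9 + 10) + 9604) = 3829/(10*19 + 9604) = 3829/(190 + 9604) = 3829/9794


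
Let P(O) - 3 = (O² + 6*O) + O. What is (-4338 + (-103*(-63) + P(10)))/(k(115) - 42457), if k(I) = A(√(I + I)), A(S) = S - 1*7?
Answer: -49343168/901595533 - 1162*√230/901595533 ≈ -0.054748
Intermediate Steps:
P(O) = 3 + O² + 7*O (P(O) = 3 + ((O² + 6*O) + O) = 3 + (O² + 7*O) = 3 + O² + 7*O)
A(S) = -7 + S (A(S) = S - 7 = -7 + S)
k(I) = -7 + √2*√I (k(I) = -7 + √(I + I) = -7 + √(2*I) = -7 + √2*√I)
(-4338 + (-103*(-63) + P(10)))/(k(115) - 42457) = (-4338 + (-103*(-63) + (3 + 10² + 7*10)))/((-7 + √2*√115) - 42457) = (-4338 + (6489 + (3 + 100 + 70)))/((-7 + √230) - 42457) = (-4338 + (6489 + 173))/(-42464 + √230) = (-4338 + 6662)/(-42464 + √230) = 2324/(-42464 + √230)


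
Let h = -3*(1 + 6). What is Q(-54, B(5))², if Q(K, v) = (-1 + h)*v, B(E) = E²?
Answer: 302500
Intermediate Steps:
h = -21 (h = -3*7 = -21)
Q(K, v) = -22*v (Q(K, v) = (-1 - 21)*v = -22*v)
Q(-54, B(5))² = (-22*5²)² = (-22*25)² = (-550)² = 302500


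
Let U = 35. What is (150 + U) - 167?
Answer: 18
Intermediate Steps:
(150 + U) - 167 = (150 + 35) - 167 = 185 - 167 = 18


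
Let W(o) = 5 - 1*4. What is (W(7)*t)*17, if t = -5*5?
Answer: -425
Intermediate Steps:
W(o) = 1 (W(o) = 5 - 4 = 1)
t = -25
(W(7)*t)*17 = (1*(-25))*17 = -25*17 = -425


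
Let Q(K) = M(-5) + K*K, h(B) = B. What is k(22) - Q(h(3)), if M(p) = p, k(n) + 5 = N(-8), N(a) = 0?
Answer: -9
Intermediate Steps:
k(n) = -5 (k(n) = -5 + 0 = -5)
Q(K) = -5 + K**2 (Q(K) = -5 + K*K = -5 + K**2)
k(22) - Q(h(3)) = -5 - (-5 + 3**2) = -5 - (-5 + 9) = -5 - 1*4 = -5 - 4 = -9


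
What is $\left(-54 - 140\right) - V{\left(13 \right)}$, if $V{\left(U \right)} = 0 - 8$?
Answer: $-186$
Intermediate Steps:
$V{\left(U \right)} = -8$
$\left(-54 - 140\right) - V{\left(13 \right)} = \left(-54 - 140\right) - -8 = \left(-54 - 140\right) + 8 = -194 + 8 = -186$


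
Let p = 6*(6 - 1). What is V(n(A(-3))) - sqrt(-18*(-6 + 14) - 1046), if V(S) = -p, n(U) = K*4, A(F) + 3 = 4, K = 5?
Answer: -30 - I*sqrt(1190) ≈ -30.0 - 34.496*I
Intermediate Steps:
A(F) = 1 (A(F) = -3 + 4 = 1)
p = 30 (p = 6*5 = 30)
n(U) = 20 (n(U) = 5*4 = 20)
V(S) = -30 (V(S) = -1*30 = -30)
V(n(A(-3))) - sqrt(-18*(-6 + 14) - 1046) = -30 - sqrt(-18*(-6 + 14) - 1046) = -30 - sqrt(-18*8 - 1046) = -30 - sqrt(-144 - 1046) = -30 - sqrt(-1190) = -30 - I*sqrt(1190)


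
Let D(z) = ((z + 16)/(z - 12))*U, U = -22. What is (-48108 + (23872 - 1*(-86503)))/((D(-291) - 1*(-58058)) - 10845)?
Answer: 18866901/14299489 ≈ 1.3194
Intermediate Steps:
D(z) = -22*(16 + z)/(-12 + z) (D(z) = ((z + 16)/(z - 12))*(-22) = ((16 + z)/(-12 + z))*(-22) = -22*(16 + z)/(-12 + z))
(-48108 + (23872 - 1*(-86503)))/((D(-291) - 1*(-58058)) - 10845) = (-48108 + (23872 - 1*(-86503)))/((22*(-16 - 1*(-291))/(-12 - 291) - 1*(-58058)) - 10845) = (-48108 + (23872 + 86503))/((22*(-16 + 291)/(-303) + 58058) - 10845) = (-48108 + 110375)/((22*(-1/303)*275 + 58058) - 10845) = 62267/((-6050/303 + 58058) - 10845) = 62267/(17585524/303 - 10845) = 62267/(14299489/303) = 62267*(303/14299489) = 18866901/14299489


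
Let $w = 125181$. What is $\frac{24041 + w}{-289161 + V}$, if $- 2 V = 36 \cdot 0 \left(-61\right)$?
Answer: $- \frac{149222}{289161} \approx -0.51605$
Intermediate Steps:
$V = 0$ ($V = - \frac{36 \cdot 0 \left(-61\right)}{2} = - \frac{0 \left(-61\right)}{2} = \left(- \frac{1}{2}\right) 0 = 0$)
$\frac{24041 + w}{-289161 + V} = \frac{24041 + 125181}{-289161 + 0} = \frac{149222}{-289161} = 149222 \left(- \frac{1}{289161}\right) = - \frac{149222}{289161}$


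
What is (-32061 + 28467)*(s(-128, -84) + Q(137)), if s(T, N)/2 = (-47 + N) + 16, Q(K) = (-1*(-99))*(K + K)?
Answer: -96664224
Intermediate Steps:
Q(K) = 198*K (Q(K) = 99*(2*K) = 198*K)
s(T, N) = -62 + 2*N (s(T, N) = 2*((-47 + N) + 16) = 2*(-31 + N) = -62 + 2*N)
(-32061 + 28467)*(s(-128, -84) + Q(137)) = (-32061 + 28467)*((-62 + 2*(-84)) + 198*137) = -3594*((-62 - 168) + 27126) = -3594*(-230 + 27126) = -3594*26896 = -96664224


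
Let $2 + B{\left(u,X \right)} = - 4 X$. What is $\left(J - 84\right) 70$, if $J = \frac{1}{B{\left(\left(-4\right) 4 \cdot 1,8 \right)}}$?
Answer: $- \frac{99995}{17} \approx -5882.1$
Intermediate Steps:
$B{\left(u,X \right)} = -2 - 4 X$
$J = - \frac{1}{34}$ ($J = \frac{1}{-2 - 32} = \frac{1}{-34} = - \frac{1}{34} \approx -0.029412$)
$\left(J - 84\right) 70 = \left(- \frac{1}{34} - 84\right) 70 = \left(- \frac{2857}{34}\right) 70 = - \frac{99995}{17}$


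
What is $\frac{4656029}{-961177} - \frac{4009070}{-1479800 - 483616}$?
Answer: $- \frac{29056571207}{10369177476} \approx -2.8022$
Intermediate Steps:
$\frac{4656029}{-961177} - \frac{4009070}{-1479800 - 483616} = 4656029 \left(- \frac{1}{961177}\right) - \frac{4009070}{-1963416} = - \frac{665147}{137311} - - \frac{154195}{75516} = - \frac{665147}{137311} + \frac{154195}{75516} = - \frac{29056571207}{10369177476}$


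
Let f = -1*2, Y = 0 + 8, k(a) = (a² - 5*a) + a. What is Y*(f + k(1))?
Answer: -40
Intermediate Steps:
k(a) = a² - 4*a
Y = 8
f = -2
Y*(f + k(1)) = 8*(-2 + 1*(-4 + 1)) = 8*(-2 + 1*(-3)) = 8*(-2 - 3) = 8*(-5) = -40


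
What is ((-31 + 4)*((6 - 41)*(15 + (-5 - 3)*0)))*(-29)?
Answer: -411075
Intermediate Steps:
((-31 + 4)*((6 - 41)*(15 + (-5 - 3)*0)))*(-29) = -(-945)*(15 - 8*0)*(-29) = -(-945)*(15 + 0)*(-29) = -(-945)*15*(-29) = -27*(-525)*(-29) = 14175*(-29) = -411075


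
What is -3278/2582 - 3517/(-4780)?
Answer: -3293973/6170980 ≈ -0.53378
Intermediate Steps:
-3278/2582 - 3517/(-4780) = -3278*1/2582 - 3517*(-1/4780) = -1639/1291 + 3517/4780 = -3293973/6170980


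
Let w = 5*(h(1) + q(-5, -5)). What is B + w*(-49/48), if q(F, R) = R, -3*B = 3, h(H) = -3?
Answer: 239/6 ≈ 39.833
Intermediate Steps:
B = -1 (B = -⅓*3 = -1)
w = -40 (w = 5*(-3 - 5) = 5*(-8) = -40)
B + w*(-49/48) = -1 - (-1960)/48 = -1 - 40*(-49/48) = -1 + 245/6 = 239/6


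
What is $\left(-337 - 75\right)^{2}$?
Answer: $169744$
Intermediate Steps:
$\left(-337 - 75\right)^{2} = \left(-412\right)^{2} = 169744$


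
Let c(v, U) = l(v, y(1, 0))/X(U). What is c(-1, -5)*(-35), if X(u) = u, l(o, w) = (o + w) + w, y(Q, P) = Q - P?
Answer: 7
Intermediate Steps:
l(o, w) = o + 2*w
c(v, U) = (2 + v)/U (c(v, U) = (v + 2*(1 - 1*0))/U = (v + 2*(1 + 0))/U = (v + 2*1)/U = (v + 2)/U = (2 + v)/U)
c(-1, -5)*(-35) = ((2 - 1)/(-5))*(-35) = -1/5*1*(-35) = -1/5*(-35) = 7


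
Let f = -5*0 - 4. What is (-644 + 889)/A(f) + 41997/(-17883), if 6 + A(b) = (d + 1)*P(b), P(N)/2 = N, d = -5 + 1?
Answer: 402821/35766 ≈ 11.263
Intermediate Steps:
d = -4
P(N) = 2*N
f = -4 (f = 0 - 4 = -4)
A(b) = -6 - 6*b (A(b) = -6 + (-4 + 1)*(2*b) = -6 - 6*b)
(-644 + 889)/A(f) + 41997/(-17883) = (-644 + 889)/(-6 - 6*(-4)) + 41997/(-17883) = 245/(-6 + 24) + 41997*(-1/17883) = 245/18 - 13999/5961 = 402821/35766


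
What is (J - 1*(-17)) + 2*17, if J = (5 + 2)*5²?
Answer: 226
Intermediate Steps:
J = 175 (J = 7*25 = 175)
(J - 1*(-17)) + 2*17 = (175 - 1*(-17)) + 2*17 = (175 + 17) + 34 = 192 + 34 = 226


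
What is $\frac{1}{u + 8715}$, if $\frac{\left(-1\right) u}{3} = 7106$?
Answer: $- \frac{1}{12603} \approx -7.9346 \cdot 10^{-5}$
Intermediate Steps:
$u = -21318$ ($u = \left(-3\right) 7106 = -21318$)
$\frac{1}{u + 8715} = \frac{1}{-21318 + 8715} = \frac{1}{-12603} = - \frac{1}{12603}$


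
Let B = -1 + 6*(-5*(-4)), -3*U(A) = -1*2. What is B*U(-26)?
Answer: 238/3 ≈ 79.333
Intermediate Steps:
U(A) = ⅔ (U(A) = -(-1)*2/3 = -⅓*(-2) = ⅔)
B = 119 (B = -1 + 6*20 = -1 + 120 = 119)
B*U(-26) = 119*(⅔) = 238/3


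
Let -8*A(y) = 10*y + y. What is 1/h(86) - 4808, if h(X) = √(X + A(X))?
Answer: -4808 - 2*I*√129/129 ≈ -4808.0 - 0.17609*I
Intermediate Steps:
A(y) = -11*y/8 (A(y) = -(10*y + y)/8 = -11*y/8)
h(X) = √6*√(-X)/4 (h(X) = √(X - 11*X/8) = √(-3*X/8) = √6*√(-X)/4)
1/h(86) - 4808 = 1/(√6*√(-1*86)/4) - 4808 = 1/(√6*√(-86)/4) - 4808 = 1/(√6*(I*√86)/4) - 4808 = 1/(I*√129/2) - 4808 = -2*I*√129/129 - 4808 = -4808 - 2*I*√129/129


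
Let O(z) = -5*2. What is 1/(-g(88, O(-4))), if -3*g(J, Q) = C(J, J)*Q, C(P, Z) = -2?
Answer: 3/20 ≈ 0.15000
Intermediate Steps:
O(z) = -10
g(J, Q) = 2*Q/3 (g(J, Q) = -(-2)*Q/3 = 2*Q/3)
1/(-g(88, O(-4))) = 1/(-2*(-10)/3) = 1/(-1*(-20/3)) = 1/(20/3) = 3/20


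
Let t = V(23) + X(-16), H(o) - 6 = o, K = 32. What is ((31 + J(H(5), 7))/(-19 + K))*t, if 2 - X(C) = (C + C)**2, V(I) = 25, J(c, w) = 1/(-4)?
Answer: -122631/52 ≈ -2358.3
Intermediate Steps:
H(o) = 6 + o
J(c, w) = -1/4
X(C) = 2 - 4*C**2 (X(C) = 2 - (C + C)**2 = 2 - (2*C)**2 = 2 - 4*C**2)
t = -997 (t = 25 + (2 - 4*(-16)**2) = 25 + (2 - 4*256) = 25 + (2 - 1024) = 25 - 1022 = -997)
((31 + J(H(5), 7))/(-19 + K))*t = ((31 - 1/4)/(-19 + 32))*(-997) = ((123/4)/13)*(-997) = ((123/4)*(1/13))*(-997) = (123/52)*(-997) = -122631/52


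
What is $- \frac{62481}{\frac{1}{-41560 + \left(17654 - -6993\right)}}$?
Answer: $1056741153$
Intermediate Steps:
$- \frac{62481}{\frac{1}{-41560 + \left(17654 - -6993\right)}} = - \frac{62481}{\frac{1}{-41560 + \left(17654 + 6993\right)}} = - \frac{62481}{\frac{1}{-41560 + 24647}} = - \frac{62481}{\frac{1}{-16913}} = - \frac{62481}{- \frac{1}{16913}} = \left(-62481\right) \left(-16913\right) = 1056741153$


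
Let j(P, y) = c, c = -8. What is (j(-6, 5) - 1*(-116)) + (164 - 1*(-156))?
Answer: 428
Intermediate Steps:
j(P, y) = -8
(j(-6, 5) - 1*(-116)) + (164 - 1*(-156)) = (-8 - 1*(-116)) + (164 - 1*(-156)) = (-8 + 116) + (164 + 156) = 108 + 320 = 428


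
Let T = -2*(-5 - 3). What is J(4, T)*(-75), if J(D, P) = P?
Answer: -1200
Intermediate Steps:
T = 16 (T = -2*(-8) = 16)
J(4, T)*(-75) = 16*(-75) = -1200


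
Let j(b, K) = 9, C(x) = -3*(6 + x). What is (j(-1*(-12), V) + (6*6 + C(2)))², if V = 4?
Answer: 441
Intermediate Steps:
C(x) = -18 - 3*x
(j(-1*(-12), V) + (6*6 + C(2)))² = (9 + (6*6 + (-18 - 3*2)))² = (9 + (36 + (-18 - 6)))² = (9 + (36 - 24))² = (9 + 12)² = 21² = 441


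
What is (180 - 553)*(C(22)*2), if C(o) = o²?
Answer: -361064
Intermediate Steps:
(180 - 553)*(C(22)*2) = (180 - 553)*(22²*2) = -180532*2 = -373*968 = -361064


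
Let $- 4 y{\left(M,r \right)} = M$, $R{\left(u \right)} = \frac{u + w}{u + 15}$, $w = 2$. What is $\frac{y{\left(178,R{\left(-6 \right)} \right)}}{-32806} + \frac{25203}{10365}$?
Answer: $\frac{551513907}{226689460} \approx 2.4329$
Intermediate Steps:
$R{\left(u \right)} = \frac{2 + u}{15 + u}$ ($R{\left(u \right)} = \frac{u + 2}{u + 15} = \frac{2 + u}{15 + u}$)
$y{\left(M,r \right)} = - \frac{M}{4}$
$\frac{y{\left(178,R{\left(-6 \right)} \right)}}{-32806} + \frac{25203}{10365} = \frac{\left(- \frac{1}{4}\right) 178}{-32806} + \frac{25203}{10365} = \left(- \frac{89}{2}\right) \left(- \frac{1}{32806}\right) + 25203 \cdot \frac{1}{10365} = \frac{89}{65612} + \frac{8401}{3455} = \frac{551513907}{226689460}$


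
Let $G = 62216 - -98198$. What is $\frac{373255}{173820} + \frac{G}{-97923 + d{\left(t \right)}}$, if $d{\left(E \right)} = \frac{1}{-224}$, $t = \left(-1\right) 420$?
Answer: $\frac{388285611899}{762539753292} \approx 0.5092$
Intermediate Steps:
$t = -420$
$d{\left(E \right)} = - \frac{1}{224}$
$G = 160414$ ($G = 62216 + 98198 = 160414$)
$\frac{373255}{173820} + \frac{G}{-97923 + d{\left(t \right)}} = \frac{373255}{173820} + \frac{160414}{-97923 - \frac{1}{224}} = 373255 \cdot \frac{1}{173820} + \frac{160414}{- \frac{21934753}{224}} = \frac{74651}{34764} + 160414 \left(- \frac{224}{21934753}\right) = \frac{74651}{34764} - \frac{35932736}{21934753} = \frac{388285611899}{762539753292}$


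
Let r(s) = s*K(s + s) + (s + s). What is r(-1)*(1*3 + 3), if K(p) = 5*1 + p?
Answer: -30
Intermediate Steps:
K(p) = 5 + p
r(s) = 2*s + s*(5 + 2*s) (r(s) = s*(5 + (s + s)) + (s + s) = s*(5 + 2*s) + 2*s = 2*s + s*(5 + 2*s))
r(-1)*(1*3 + 3) = (-(7 + 2*(-1)))*(1*3 + 3) = (-(7 - 2))*(3 + 3) = -1*5*6 = -5*6 = -30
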